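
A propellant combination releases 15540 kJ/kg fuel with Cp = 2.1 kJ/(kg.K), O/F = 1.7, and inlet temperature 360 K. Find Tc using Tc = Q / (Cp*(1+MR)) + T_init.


Tc = 15540 / (2.1 * (1 + 1.7)) + 360 = 3101 K

3101 K


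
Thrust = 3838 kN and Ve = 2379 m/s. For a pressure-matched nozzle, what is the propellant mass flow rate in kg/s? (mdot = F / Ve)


mdot = F / Ve = 3838000 / 2379 = 1613.3 kg/s

1613.3 kg/s


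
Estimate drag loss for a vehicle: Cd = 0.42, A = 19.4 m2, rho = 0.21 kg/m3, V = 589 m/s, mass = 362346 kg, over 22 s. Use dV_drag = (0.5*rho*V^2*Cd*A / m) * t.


D = 0.5 * 0.21 * 589^2 * 0.42 * 19.4 = 296804.79 N
a = 296804.79 / 362346 = 0.8191 m/s2
dV = 0.8191 * 22 = 18.0 m/s

18.0 m/s


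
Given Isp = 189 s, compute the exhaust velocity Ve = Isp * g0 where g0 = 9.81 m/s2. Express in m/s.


Ve = Isp * g0 = 189 * 9.81 = 1854.1 m/s

1854.1 m/s


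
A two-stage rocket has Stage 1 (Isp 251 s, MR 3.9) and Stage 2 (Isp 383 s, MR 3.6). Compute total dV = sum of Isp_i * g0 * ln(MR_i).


dV1 = 251 * 9.81 * ln(3.9) = 3351.1 m/s
dV2 = 383 * 9.81 * ln(3.6) = 4812.8 m/s
Total dV = 3351.1 + 4812.8 = 8163.9 m/s ~ 8164 m/s

8164 m/s


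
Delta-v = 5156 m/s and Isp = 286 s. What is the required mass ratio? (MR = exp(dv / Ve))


Ve = 286 * 9.81 = 2805.66 m/s
MR = exp(5156 / 2805.66) = 6.282

6.282


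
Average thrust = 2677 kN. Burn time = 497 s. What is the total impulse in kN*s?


It = 2677 * 497 = 1330469 kN*s

1330469 kN*s


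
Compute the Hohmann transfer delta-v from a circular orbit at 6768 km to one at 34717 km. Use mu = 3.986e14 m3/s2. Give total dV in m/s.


V1 = sqrt(mu/r1) = 7674.29 m/s
dV1 = V1*(sqrt(2*r2/(r1+r2)) - 1) = 2254.1 m/s
V2 = sqrt(mu/r2) = 3388.42 m/s
dV2 = V2*(1 - sqrt(2*r1/(r1+r2))) = 1452.9 m/s
Total dV = 3707 m/s

3707 m/s


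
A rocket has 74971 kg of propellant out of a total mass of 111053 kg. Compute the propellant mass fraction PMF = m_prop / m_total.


PMF = 74971 / 111053 = 0.675

0.675


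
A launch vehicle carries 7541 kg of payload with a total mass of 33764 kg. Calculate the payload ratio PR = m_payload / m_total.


PR = 7541 / 33764 = 0.2233

0.2233


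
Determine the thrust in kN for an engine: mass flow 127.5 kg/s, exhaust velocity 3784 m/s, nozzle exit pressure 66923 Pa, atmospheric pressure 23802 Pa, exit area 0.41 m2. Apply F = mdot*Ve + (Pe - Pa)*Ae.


F = 127.5 * 3784 + (66923 - 23802) * 0.41 = 500140.0 N = 500.1 kN

500.1 kN


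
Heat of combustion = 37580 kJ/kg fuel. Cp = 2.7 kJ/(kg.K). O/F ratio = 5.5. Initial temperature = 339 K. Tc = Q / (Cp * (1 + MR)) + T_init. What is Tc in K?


Tc = 37580 / (2.7 * (1 + 5.5)) + 339 = 2480 K

2480 K


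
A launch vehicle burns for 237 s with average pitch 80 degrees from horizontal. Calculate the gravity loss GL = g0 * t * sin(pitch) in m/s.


GL = 9.81 * 237 * sin(80 deg) = 2290 m/s

2290 m/s


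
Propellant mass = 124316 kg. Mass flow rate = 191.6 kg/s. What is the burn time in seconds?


tb = 124316 / 191.6 = 648.8 s

648.8 s


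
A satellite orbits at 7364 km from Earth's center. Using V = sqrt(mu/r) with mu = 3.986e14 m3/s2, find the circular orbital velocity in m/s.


V = sqrt(3.986e14 / 7364000) = 7357 m/s

7357 m/s


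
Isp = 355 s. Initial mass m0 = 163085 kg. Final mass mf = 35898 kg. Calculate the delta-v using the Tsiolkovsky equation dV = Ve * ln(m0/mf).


Ve = 355 * 9.81 = 3482.55 m/s
dV = 3482.55 * ln(163085/35898) = 5271 m/s

5271 m/s


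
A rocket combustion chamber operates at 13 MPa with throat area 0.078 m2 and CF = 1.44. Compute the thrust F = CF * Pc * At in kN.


F = 1.44 * 13e6 * 0.078 = 1.4602e+06 N = 1460.2 kN

1460.2 kN


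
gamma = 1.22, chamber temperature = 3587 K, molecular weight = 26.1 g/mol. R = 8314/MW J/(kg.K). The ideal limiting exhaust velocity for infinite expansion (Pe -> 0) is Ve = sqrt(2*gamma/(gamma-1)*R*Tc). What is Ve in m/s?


R = 8314 / 26.1 = 318.54 J/(kg.K)
Ve = sqrt(2 * 1.22 / (1.22 - 1) * 318.54 * 3587) = 3560 m/s

3560 m/s


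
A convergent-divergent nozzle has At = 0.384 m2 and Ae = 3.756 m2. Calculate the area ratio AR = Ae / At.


AR = 3.756 / 0.384 = 9.8

9.8


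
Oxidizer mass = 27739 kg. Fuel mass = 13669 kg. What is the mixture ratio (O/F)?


MR = 27739 / 13669 = 2.03

2.03


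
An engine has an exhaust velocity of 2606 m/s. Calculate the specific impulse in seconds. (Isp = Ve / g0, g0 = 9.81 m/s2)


Isp = Ve / g0 = 2606 / 9.81 = 265.6 s

265.6 s


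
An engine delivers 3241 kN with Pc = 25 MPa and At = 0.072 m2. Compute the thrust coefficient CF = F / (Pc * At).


CF = 3241000 / (25e6 * 0.072) = 1.8

1.8


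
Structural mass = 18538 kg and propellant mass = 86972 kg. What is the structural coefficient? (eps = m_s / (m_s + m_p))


eps = 18538 / (18538 + 86972) = 0.1757

0.1757


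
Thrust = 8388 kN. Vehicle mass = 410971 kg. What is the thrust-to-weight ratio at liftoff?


TWR = 8388000 / (410971 * 9.81) = 2.08

2.08


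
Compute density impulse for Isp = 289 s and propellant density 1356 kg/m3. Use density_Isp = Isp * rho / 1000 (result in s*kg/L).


rho*Isp = 289 * 1356 / 1000 = 392 s*kg/L

392 s*kg/L


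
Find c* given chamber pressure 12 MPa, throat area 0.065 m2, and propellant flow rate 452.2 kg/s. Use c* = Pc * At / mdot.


c* = 12e6 * 0.065 / 452.2 = 1725 m/s

1725 m/s


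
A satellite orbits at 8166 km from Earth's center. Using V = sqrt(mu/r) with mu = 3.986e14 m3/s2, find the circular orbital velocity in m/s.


V = sqrt(3.986e14 / 8166000) = 6987 m/s

6987 m/s


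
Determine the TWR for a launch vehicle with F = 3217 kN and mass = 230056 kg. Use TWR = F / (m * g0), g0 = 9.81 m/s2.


TWR = 3217000 / (230056 * 9.81) = 1.43

1.43


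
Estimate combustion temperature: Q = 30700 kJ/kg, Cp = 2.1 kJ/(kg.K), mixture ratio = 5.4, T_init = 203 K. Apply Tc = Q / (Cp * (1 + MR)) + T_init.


Tc = 30700 / (2.1 * (1 + 5.4)) + 203 = 2487 K

2487 K


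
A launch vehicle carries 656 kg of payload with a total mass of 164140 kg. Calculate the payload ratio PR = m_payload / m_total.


PR = 656 / 164140 = 0.004

0.004


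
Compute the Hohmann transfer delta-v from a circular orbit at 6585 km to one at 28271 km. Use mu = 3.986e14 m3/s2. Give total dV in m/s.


V1 = sqrt(mu/r1) = 7780.2 m/s
dV1 = V1*(sqrt(2*r2/(r1+r2)) - 1) = 2128.98 m/s
V2 = sqrt(mu/r2) = 3754.9 m/s
dV2 = V2*(1 - sqrt(2*r1/(r1+r2))) = 1446.81 m/s
Total dV = 3576 m/s

3576 m/s


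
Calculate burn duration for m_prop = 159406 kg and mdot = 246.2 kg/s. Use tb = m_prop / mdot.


tb = 159406 / 246.2 = 647.5 s

647.5 s


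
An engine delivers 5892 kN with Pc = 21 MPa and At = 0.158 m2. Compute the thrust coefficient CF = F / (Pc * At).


CF = 5892000 / (21e6 * 0.158) = 1.78

1.78


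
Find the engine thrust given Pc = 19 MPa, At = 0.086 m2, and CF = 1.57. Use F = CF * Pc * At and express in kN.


F = 1.57 * 19e6 * 0.086 = 2.5654e+06 N = 2565.4 kN

2565.4 kN


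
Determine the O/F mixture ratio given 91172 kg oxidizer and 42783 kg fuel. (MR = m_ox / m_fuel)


MR = 91172 / 42783 = 2.13

2.13


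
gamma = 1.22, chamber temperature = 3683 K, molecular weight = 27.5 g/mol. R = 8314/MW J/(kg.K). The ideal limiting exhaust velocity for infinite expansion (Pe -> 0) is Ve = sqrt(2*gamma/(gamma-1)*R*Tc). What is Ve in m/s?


R = 8314 / 27.5 = 302.33 J/(kg.K)
Ve = sqrt(2 * 1.22 / (1.22 - 1) * 302.33 * 3683) = 3514 m/s

3514 m/s


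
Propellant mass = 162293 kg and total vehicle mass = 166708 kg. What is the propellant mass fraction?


PMF = 162293 / 166708 = 0.974

0.974


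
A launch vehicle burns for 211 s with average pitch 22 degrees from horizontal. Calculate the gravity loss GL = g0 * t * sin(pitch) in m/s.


GL = 9.81 * 211 * sin(22 deg) = 775 m/s

775 m/s


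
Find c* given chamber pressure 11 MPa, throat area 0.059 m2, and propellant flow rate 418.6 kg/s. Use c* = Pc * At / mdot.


c* = 11e6 * 0.059 / 418.6 = 1550 m/s

1550 m/s


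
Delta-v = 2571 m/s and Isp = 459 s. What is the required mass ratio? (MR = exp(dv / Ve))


Ve = 459 * 9.81 = 4502.79 m/s
MR = exp(2571 / 4502.79) = 1.77

1.77


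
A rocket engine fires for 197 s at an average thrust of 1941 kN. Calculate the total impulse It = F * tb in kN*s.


It = 1941 * 197 = 382377 kN*s

382377 kN*s


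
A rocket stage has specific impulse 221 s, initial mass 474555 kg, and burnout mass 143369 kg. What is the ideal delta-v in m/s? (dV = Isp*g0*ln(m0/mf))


Ve = 221 * 9.81 = 2168.01 m/s
dV = 2168.01 * ln(474555/143369) = 2595 m/s

2595 m/s


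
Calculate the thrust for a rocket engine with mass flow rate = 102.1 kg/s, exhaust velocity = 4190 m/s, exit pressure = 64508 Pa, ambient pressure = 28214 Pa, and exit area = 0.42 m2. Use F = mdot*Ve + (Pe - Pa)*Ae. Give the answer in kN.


F = 102.1 * 4190 + (64508 - 28214) * 0.42 = 443042.0 N = 443.0 kN

443.0 kN


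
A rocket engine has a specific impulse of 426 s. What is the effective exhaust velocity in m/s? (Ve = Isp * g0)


Ve = Isp * g0 = 426 * 9.81 = 4179.1 m/s

4179.1 m/s


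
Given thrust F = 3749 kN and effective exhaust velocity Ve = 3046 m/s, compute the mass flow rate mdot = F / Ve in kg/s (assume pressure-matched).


mdot = F / Ve = 3749000 / 3046 = 1230.8 kg/s

1230.8 kg/s


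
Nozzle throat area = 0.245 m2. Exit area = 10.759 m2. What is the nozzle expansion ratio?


AR = 10.759 / 0.245 = 43.9

43.9


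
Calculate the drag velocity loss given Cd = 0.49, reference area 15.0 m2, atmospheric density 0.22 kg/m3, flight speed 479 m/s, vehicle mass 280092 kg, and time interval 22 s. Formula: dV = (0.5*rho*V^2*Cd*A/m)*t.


D = 0.5 * 0.22 * 479^2 * 0.49 * 15.0 = 185503.05 N
a = 185503.05 / 280092 = 0.6623 m/s2
dV = 0.6623 * 22 = 14.6 m/s

14.6 m/s


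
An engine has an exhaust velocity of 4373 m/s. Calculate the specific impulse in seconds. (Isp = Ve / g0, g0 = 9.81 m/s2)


Isp = Ve / g0 = 4373 / 9.81 = 445.8 s

445.8 s


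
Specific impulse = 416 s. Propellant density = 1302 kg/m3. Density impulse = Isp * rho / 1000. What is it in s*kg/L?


rho*Isp = 416 * 1302 / 1000 = 542 s*kg/L

542 s*kg/L


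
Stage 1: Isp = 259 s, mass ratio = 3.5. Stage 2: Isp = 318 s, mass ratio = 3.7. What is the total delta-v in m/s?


dV1 = 259 * 9.81 * ln(3.5) = 3183.0 m/s
dV2 = 318 * 9.81 * ln(3.7) = 4081.4 m/s
Total dV = 3183.0 + 4081.4 = 7264.4 m/s ~ 7264 m/s

7264 m/s


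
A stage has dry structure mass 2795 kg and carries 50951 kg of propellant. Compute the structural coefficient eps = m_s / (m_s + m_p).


eps = 2795 / (2795 + 50951) = 0.052

0.052


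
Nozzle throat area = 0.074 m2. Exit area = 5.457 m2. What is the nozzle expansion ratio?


AR = 5.457 / 0.074 = 73.7

73.7


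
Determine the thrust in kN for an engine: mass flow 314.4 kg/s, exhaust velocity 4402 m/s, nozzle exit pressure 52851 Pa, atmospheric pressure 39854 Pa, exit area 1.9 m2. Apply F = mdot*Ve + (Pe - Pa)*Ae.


F = 314.4 * 4402 + (52851 - 39854) * 1.9 = 1.4087e+06 N = 1408.7 kN

1408.7 kN


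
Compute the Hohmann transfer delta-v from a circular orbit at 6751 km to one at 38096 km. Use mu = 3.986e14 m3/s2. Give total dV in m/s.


V1 = sqrt(mu/r1) = 7683.95 m/s
dV1 = V1*(sqrt(2*r2/(r1+r2)) - 1) = 2331.55 m/s
V2 = sqrt(mu/r2) = 3234.66 m/s
dV2 = V2*(1 - sqrt(2*r1/(r1+r2))) = 1459.81 m/s
Total dV = 3791 m/s

3791 m/s


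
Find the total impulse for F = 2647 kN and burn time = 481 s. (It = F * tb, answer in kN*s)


It = 2647 * 481 = 1273207 kN*s

1273207 kN*s


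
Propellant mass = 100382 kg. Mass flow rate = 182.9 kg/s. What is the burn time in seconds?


tb = 100382 / 182.9 = 548.8 s

548.8 s


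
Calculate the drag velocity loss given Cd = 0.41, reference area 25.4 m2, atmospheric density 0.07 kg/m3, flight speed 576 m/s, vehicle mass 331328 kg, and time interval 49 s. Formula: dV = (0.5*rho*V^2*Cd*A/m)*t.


D = 0.5 * 0.07 * 576^2 * 0.41 * 25.4 = 120929.03 N
a = 120929.03 / 331328 = 0.365 m/s2
dV = 0.365 * 49 = 17.9 m/s

17.9 m/s


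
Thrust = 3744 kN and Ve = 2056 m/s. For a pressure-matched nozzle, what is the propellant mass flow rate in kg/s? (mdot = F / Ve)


mdot = F / Ve = 3744000 / 2056 = 1821.0 kg/s

1821.0 kg/s


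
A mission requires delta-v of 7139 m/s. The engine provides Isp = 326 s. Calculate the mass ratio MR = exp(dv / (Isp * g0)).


Ve = 326 * 9.81 = 3198.06 m/s
MR = exp(7139 / 3198.06) = 9.321

9.321


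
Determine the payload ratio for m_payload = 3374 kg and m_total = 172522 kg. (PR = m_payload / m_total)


PR = 3374 / 172522 = 0.0196

0.0196


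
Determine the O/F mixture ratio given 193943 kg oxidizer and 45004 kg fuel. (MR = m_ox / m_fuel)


MR = 193943 / 45004 = 4.31

4.31


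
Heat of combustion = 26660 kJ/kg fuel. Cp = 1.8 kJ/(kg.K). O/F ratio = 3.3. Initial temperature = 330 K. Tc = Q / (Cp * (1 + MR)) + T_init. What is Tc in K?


Tc = 26660 / (1.8 * (1 + 3.3)) + 330 = 3774 K

3774 K


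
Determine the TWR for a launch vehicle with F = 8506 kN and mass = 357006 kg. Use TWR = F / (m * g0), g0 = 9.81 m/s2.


TWR = 8506000 / (357006 * 9.81) = 2.43

2.43


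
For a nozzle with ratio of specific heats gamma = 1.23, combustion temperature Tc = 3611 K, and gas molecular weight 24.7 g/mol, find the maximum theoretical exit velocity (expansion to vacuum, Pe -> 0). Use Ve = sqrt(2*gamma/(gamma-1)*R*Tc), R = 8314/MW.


R = 8314 / 24.7 = 336.6 J/(kg.K)
Ve = sqrt(2 * 1.23 / (1.23 - 1) * 336.6 * 3611) = 3606 m/s

3606 m/s


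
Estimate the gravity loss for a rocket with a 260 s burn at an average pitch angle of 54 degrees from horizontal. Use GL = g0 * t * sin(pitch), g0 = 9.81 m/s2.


GL = 9.81 * 260 * sin(54 deg) = 2063 m/s

2063 m/s


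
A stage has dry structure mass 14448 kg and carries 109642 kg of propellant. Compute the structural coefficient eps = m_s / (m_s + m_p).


eps = 14448 / (14448 + 109642) = 0.1164

0.1164


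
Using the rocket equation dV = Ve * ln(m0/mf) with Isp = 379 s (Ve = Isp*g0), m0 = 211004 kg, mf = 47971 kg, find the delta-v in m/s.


Ve = 379 * 9.81 = 3717.99 m/s
dV = 3717.99 * ln(211004/47971) = 5507 m/s

5507 m/s


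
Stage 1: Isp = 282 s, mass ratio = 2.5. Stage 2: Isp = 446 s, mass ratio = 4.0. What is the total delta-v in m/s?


dV1 = 282 * 9.81 * ln(2.5) = 2534.8 m/s
dV2 = 446 * 9.81 * ln(4.0) = 6065.4 m/s
Total dV = 2534.8 + 6065.4 = 8600.2 m/s ~ 8600 m/s

8600 m/s


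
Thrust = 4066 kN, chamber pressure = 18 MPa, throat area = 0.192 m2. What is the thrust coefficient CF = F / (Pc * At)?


CF = 4066000 / (18e6 * 0.192) = 1.18

1.18


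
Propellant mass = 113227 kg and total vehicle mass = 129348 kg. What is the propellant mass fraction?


PMF = 113227 / 129348 = 0.875

0.875


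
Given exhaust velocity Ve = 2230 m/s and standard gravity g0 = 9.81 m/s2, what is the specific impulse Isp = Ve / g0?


Isp = Ve / g0 = 2230 / 9.81 = 227.3 s

227.3 s


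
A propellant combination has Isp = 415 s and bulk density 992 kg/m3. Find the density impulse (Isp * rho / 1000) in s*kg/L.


rho*Isp = 415 * 992 / 1000 = 412 s*kg/L

412 s*kg/L


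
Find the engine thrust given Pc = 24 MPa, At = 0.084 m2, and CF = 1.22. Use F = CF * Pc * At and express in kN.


F = 1.22 * 24e6 * 0.084 = 2.4595e+06 N = 2459.5 kN

2459.5 kN


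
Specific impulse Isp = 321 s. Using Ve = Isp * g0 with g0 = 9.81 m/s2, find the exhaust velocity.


Ve = Isp * g0 = 321 * 9.81 = 3149.0 m/s

3149.0 m/s


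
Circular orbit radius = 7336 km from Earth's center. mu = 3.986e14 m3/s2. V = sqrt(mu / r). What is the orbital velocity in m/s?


V = sqrt(3.986e14 / 7336000) = 7371 m/s

7371 m/s


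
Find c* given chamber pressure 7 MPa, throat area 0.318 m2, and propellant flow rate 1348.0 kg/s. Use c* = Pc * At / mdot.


c* = 7e6 * 0.318 / 1348.0 = 1651 m/s

1651 m/s


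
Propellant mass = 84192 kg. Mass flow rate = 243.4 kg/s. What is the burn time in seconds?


tb = 84192 / 243.4 = 345.9 s

345.9 s


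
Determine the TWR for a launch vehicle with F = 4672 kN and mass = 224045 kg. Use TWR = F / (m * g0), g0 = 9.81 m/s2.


TWR = 4672000 / (224045 * 9.81) = 2.13

2.13


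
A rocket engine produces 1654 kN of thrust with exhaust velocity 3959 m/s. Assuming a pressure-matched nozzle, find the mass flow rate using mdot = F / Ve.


mdot = F / Ve = 1654000 / 3959 = 417.8 kg/s

417.8 kg/s


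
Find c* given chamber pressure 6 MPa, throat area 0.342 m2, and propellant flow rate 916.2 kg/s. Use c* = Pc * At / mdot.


c* = 6e6 * 0.342 / 916.2 = 2240 m/s

2240 m/s


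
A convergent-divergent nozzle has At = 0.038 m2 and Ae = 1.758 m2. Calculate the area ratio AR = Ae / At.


AR = 1.758 / 0.038 = 46.3

46.3


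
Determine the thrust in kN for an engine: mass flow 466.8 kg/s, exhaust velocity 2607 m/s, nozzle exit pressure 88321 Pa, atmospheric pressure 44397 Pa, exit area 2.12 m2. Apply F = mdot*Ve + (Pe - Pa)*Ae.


F = 466.8 * 2607 + (88321 - 44397) * 2.12 = 1.3101e+06 N = 1310.1 kN

1310.1 kN


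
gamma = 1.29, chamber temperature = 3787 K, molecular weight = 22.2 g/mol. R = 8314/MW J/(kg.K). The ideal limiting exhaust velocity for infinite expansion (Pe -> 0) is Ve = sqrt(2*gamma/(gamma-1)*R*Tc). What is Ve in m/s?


R = 8314 / 22.2 = 374.5 J/(kg.K)
Ve = sqrt(2 * 1.29 / (1.29 - 1) * 374.5 * 3787) = 3552 m/s

3552 m/s


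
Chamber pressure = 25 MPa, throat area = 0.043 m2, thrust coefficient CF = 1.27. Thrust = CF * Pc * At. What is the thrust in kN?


F = 1.27 * 25e6 * 0.043 = 1.3652e+06 N = 1365.2 kN

1365.2 kN


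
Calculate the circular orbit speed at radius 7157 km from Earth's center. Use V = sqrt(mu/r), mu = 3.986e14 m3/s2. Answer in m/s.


V = sqrt(3.986e14 / 7157000) = 7463 m/s

7463 m/s


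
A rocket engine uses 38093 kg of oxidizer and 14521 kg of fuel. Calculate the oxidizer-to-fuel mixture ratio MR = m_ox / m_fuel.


MR = 38093 / 14521 = 2.62

2.62


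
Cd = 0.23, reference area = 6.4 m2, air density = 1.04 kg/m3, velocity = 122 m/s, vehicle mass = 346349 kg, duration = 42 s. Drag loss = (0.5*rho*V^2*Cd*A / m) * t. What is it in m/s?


D = 0.5 * 1.04 * 122^2 * 0.23 * 6.4 = 11392.81 N
a = 11392.81 / 346349 = 0.0329 m/s2
dV = 0.0329 * 42 = 1.4 m/s

1.4 m/s


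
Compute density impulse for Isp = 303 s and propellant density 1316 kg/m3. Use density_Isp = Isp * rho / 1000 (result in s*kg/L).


rho*Isp = 303 * 1316 / 1000 = 399 s*kg/L

399 s*kg/L


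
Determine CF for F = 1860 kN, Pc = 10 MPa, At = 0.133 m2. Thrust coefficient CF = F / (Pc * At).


CF = 1860000 / (10e6 * 0.133) = 1.4

1.4


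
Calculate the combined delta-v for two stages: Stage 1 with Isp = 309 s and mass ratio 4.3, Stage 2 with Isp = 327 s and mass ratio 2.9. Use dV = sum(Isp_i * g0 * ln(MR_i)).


dV1 = 309 * 9.81 * ln(4.3) = 4421.5 m/s
dV2 = 327 * 9.81 * ln(2.9) = 3415.5 m/s
Total dV = 4421.5 + 3415.5 = 7837.0 m/s ~ 7837 m/s

7837 m/s


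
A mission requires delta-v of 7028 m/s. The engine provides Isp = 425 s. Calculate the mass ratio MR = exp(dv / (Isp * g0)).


Ve = 425 * 9.81 = 4169.25 m/s
MR = exp(7028 / 4169.25) = 5.396

5.396


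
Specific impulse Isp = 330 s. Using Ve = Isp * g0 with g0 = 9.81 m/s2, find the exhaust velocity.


Ve = Isp * g0 = 330 * 9.81 = 3237.3 m/s

3237.3 m/s


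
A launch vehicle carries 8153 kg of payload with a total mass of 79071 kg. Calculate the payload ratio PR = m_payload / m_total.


PR = 8153 / 79071 = 0.1031

0.1031


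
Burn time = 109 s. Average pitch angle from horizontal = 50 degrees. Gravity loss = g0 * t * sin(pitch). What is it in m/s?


GL = 9.81 * 109 * sin(50 deg) = 819 m/s

819 m/s


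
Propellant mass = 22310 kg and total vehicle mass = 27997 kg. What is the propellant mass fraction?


PMF = 22310 / 27997 = 0.797

0.797


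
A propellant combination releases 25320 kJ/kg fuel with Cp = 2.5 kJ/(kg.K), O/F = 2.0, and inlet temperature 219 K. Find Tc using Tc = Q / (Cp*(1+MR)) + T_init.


Tc = 25320 / (2.5 * (1 + 2.0)) + 219 = 3595 K

3595 K


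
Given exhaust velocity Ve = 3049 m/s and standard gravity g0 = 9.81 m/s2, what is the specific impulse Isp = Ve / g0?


Isp = Ve / g0 = 3049 / 9.81 = 310.8 s

310.8 s


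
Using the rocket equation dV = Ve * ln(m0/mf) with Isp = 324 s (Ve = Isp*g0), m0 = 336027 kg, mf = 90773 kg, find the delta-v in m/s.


Ve = 324 * 9.81 = 3178.44 m/s
dV = 3178.44 * ln(336027/90773) = 4160 m/s

4160 m/s


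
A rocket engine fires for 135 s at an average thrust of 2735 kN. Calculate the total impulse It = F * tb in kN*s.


It = 2735 * 135 = 369225 kN*s

369225 kN*s


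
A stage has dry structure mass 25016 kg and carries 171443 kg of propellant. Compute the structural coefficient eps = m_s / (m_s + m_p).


eps = 25016 / (25016 + 171443) = 0.1273

0.1273


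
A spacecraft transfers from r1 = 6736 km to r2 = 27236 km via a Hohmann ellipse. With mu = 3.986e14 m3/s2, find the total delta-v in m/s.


V1 = sqrt(mu/r1) = 7692.5 m/s
dV1 = V1*(sqrt(2*r2/(r1+r2)) - 1) = 2048.28 m/s
V2 = sqrt(mu/r2) = 3825.58 m/s
dV2 = V2*(1 - sqrt(2*r1/(r1+r2))) = 1416.49 m/s
Total dV = 3465 m/s

3465 m/s


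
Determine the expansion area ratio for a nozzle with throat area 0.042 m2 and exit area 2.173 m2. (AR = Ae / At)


AR = 2.173 / 0.042 = 51.7

51.7


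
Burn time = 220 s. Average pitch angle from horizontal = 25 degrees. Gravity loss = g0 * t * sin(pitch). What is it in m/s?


GL = 9.81 * 220 * sin(25 deg) = 912 m/s

912 m/s


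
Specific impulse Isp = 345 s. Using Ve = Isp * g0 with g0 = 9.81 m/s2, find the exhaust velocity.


Ve = Isp * g0 = 345 * 9.81 = 3384.5 m/s

3384.5 m/s


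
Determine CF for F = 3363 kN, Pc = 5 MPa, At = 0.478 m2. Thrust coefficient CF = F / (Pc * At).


CF = 3363000 / (5e6 * 0.478) = 1.41

1.41


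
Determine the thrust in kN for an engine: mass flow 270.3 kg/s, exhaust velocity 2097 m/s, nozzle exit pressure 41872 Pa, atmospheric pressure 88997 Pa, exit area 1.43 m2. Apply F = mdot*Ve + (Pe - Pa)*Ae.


F = 270.3 * 2097 + (41872 - 88997) * 1.43 = 499430.0 N = 499.4 kN

499.4 kN


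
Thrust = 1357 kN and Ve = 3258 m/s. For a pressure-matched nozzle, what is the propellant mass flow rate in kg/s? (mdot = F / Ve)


mdot = F / Ve = 1357000 / 3258 = 416.5 kg/s

416.5 kg/s


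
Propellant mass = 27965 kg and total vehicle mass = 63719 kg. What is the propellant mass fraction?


PMF = 27965 / 63719 = 0.439

0.439


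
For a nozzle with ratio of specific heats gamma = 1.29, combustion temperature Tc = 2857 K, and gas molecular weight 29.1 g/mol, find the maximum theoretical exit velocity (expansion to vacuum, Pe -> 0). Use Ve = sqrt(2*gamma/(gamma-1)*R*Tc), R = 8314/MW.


R = 8314 / 29.1 = 285.7 J/(kg.K)
Ve = sqrt(2 * 1.29 / (1.29 - 1) * 285.7 * 2857) = 2695 m/s

2695 m/s


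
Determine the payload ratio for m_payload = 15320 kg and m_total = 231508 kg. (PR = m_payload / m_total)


PR = 15320 / 231508 = 0.0662

0.0662


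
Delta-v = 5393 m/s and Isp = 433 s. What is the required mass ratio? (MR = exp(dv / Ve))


Ve = 433 * 9.81 = 4247.73 m/s
MR = exp(5393 / 4247.73) = 3.559

3.559


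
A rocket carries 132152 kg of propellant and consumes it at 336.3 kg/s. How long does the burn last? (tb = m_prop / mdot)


tb = 132152 / 336.3 = 393.0 s

393.0 s


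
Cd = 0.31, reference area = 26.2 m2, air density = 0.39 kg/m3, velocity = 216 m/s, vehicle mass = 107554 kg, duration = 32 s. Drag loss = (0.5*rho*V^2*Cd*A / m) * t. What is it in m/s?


D = 0.5 * 0.39 * 216^2 * 0.31 * 26.2 = 73893.31 N
a = 73893.31 / 107554 = 0.687 m/s2
dV = 0.687 * 32 = 22.0 m/s

22.0 m/s


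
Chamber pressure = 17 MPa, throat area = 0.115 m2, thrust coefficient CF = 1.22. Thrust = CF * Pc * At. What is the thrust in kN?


F = 1.22 * 17e6 * 0.115 = 2.3851e+06 N = 2385.1 kN

2385.1 kN


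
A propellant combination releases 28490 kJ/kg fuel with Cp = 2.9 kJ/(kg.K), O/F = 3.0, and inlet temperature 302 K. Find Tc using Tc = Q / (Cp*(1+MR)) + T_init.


Tc = 28490 / (2.9 * (1 + 3.0)) + 302 = 2758 K

2758 K


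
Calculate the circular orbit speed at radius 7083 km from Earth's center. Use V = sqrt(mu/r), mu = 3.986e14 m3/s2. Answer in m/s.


V = sqrt(3.986e14 / 7083000) = 7502 m/s

7502 m/s


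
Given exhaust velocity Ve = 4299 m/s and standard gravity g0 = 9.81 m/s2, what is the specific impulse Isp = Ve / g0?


Isp = Ve / g0 = 4299 / 9.81 = 438.2 s

438.2 s


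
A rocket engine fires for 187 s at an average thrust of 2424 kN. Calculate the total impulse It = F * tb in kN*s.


It = 2424 * 187 = 453288 kN*s

453288 kN*s


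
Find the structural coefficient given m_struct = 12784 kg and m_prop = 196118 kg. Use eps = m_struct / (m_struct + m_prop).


eps = 12784 / (12784 + 196118) = 0.0612

0.0612


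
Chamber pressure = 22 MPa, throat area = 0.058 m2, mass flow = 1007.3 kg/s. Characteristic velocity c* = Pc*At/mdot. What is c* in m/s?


c* = 22e6 * 0.058 / 1007.3 = 1267 m/s

1267 m/s


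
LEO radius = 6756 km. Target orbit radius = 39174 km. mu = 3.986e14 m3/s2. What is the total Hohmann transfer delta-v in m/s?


V1 = sqrt(mu/r1) = 7681.11 m/s
dV1 = V1*(sqrt(2*r2/(r1+r2)) - 1) = 2350.94 m/s
V2 = sqrt(mu/r2) = 3189.85 m/s
dV2 = V2*(1 - sqrt(2*r1/(r1+r2))) = 1459.71 m/s
Total dV = 3811 m/s

3811 m/s


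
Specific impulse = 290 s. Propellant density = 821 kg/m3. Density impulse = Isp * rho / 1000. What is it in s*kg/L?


rho*Isp = 290 * 821 / 1000 = 238 s*kg/L

238 s*kg/L


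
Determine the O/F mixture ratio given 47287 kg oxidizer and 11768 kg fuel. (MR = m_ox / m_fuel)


MR = 47287 / 11768 = 4.02

4.02


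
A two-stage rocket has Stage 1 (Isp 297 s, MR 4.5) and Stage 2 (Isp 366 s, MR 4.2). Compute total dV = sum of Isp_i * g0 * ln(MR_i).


dV1 = 297 * 9.81 * ln(4.5) = 4382.2 m/s
dV2 = 366 * 9.81 * ln(4.2) = 5152.6 m/s
Total dV = 4382.2 + 5152.6 = 9534.8 m/s ~ 9535 m/s

9535 m/s


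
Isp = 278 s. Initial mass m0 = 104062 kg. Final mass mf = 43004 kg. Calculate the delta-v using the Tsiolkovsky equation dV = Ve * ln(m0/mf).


Ve = 278 * 9.81 = 2727.18 m/s
dV = 2727.18 * ln(104062/43004) = 2410 m/s

2410 m/s


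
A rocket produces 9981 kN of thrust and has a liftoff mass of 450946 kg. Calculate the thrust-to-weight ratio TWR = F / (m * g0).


TWR = 9981000 / (450946 * 9.81) = 2.26

2.26


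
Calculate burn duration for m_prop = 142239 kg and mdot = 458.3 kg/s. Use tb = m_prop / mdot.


tb = 142239 / 458.3 = 310.4 s

310.4 s


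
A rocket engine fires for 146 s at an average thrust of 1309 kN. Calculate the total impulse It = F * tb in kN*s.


It = 1309 * 146 = 191114 kN*s

191114 kN*s


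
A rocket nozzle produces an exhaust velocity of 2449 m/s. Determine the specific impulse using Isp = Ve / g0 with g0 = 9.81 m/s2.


Isp = Ve / g0 = 2449 / 9.81 = 249.6 s

249.6 s


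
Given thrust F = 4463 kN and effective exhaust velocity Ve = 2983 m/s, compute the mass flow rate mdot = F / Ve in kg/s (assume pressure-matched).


mdot = F / Ve = 4463000 / 2983 = 1496.1 kg/s

1496.1 kg/s


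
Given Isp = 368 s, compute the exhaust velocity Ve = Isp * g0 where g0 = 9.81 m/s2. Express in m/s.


Ve = Isp * g0 = 368 * 9.81 = 3610.1 m/s

3610.1 m/s


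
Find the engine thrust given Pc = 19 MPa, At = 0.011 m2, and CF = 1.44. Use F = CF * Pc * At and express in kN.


F = 1.44 * 19e6 * 0.011 = 300960.0 N = 301.0 kN

301.0 kN


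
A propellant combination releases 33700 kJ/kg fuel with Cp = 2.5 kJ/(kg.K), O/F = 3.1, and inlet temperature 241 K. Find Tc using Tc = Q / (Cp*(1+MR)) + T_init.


Tc = 33700 / (2.5 * (1 + 3.1)) + 241 = 3529 K

3529 K


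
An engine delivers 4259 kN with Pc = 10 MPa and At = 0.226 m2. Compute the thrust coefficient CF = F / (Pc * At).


CF = 4259000 / (10e6 * 0.226) = 1.88

1.88


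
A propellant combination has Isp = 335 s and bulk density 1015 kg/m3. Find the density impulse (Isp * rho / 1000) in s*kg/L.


rho*Isp = 335 * 1015 / 1000 = 340 s*kg/L

340 s*kg/L


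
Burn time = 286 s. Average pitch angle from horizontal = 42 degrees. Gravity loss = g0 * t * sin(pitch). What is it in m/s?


GL = 9.81 * 286 * sin(42 deg) = 1877 m/s

1877 m/s


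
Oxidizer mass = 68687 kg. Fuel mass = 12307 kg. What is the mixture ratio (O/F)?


MR = 68687 / 12307 = 5.58

5.58


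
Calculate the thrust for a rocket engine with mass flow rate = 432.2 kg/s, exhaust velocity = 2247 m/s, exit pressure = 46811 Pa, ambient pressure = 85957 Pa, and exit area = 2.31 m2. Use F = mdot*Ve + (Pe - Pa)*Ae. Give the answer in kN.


F = 432.2 * 2247 + (46811 - 85957) * 2.31 = 880726.0 N = 880.7 kN

880.7 kN


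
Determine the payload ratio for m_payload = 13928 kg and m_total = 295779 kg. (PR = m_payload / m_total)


PR = 13928 / 295779 = 0.0471

0.0471


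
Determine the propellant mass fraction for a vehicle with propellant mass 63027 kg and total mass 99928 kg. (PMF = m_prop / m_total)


PMF = 63027 / 99928 = 0.631

0.631


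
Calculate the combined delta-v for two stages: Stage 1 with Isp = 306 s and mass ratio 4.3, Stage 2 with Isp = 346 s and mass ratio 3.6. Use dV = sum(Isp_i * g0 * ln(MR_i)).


dV1 = 306 * 9.81 * ln(4.3) = 4378.6 m/s
dV2 = 346 * 9.81 * ln(3.6) = 4347.8 m/s
Total dV = 4378.6 + 4347.8 = 8726.4 m/s ~ 8726 m/s

8726 m/s


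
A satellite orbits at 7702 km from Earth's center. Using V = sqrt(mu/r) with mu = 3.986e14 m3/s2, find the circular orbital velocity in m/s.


V = sqrt(3.986e14 / 7702000) = 7194 m/s

7194 m/s


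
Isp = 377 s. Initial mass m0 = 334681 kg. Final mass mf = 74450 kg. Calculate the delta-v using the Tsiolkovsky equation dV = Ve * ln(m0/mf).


Ve = 377 * 9.81 = 3698.37 m/s
dV = 3698.37 * ln(334681/74450) = 5559 m/s

5559 m/s


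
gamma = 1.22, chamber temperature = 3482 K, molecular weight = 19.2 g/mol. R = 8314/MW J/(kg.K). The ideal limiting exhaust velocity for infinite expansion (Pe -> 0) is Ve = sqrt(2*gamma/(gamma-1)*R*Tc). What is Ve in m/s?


R = 8314 / 19.2 = 433.02 J/(kg.K)
Ve = sqrt(2 * 1.22 / (1.22 - 1) * 433.02 * 3482) = 4089 m/s

4089 m/s


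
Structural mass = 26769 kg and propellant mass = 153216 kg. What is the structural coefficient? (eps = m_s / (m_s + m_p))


eps = 26769 / (26769 + 153216) = 0.1487

0.1487


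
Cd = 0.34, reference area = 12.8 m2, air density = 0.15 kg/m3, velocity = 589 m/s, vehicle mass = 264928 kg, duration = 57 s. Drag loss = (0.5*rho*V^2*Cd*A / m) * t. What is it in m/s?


D = 0.5 * 0.15 * 589^2 * 0.34 * 12.8 = 113235.01 N
a = 113235.01 / 264928 = 0.4274 m/s2
dV = 0.4274 * 57 = 24.4 m/s

24.4 m/s


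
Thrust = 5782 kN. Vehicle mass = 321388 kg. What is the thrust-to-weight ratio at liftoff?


TWR = 5782000 / (321388 * 9.81) = 1.83

1.83


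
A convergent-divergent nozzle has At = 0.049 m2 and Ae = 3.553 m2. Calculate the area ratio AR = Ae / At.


AR = 3.553 / 0.049 = 72.5

72.5


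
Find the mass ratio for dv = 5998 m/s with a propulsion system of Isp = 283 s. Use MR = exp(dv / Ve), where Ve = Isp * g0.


Ve = 283 * 9.81 = 2776.23 m/s
MR = exp(5998 / 2776.23) = 8.675

8.675


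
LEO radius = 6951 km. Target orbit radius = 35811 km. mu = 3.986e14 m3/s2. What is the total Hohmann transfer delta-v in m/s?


V1 = sqrt(mu/r1) = 7572.6 m/s
dV1 = V1*(sqrt(2*r2/(r1+r2)) - 1) = 2227.7 m/s
V2 = sqrt(mu/r2) = 3336.26 m/s
dV2 = V2*(1 - sqrt(2*r1/(r1+r2))) = 1434.0 m/s
Total dV = 3662 m/s

3662 m/s


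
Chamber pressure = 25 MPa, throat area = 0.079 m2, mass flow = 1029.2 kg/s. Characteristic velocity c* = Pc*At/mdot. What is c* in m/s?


c* = 25e6 * 0.079 / 1029.2 = 1919 m/s

1919 m/s


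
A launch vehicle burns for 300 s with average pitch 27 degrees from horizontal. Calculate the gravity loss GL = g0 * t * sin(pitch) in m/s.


GL = 9.81 * 300 * sin(27 deg) = 1336 m/s

1336 m/s


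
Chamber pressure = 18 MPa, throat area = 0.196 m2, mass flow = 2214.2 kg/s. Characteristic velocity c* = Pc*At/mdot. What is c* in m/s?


c* = 18e6 * 0.196 / 2214.2 = 1593 m/s

1593 m/s


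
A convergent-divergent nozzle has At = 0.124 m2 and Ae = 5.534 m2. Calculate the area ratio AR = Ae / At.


AR = 5.534 / 0.124 = 44.6

44.6


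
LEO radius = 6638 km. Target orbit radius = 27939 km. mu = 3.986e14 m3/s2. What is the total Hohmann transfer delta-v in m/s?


V1 = sqrt(mu/r1) = 7749.08 m/s
dV1 = V1*(sqrt(2*r2/(r1+r2)) - 1) = 2101.84 m/s
V2 = sqrt(mu/r2) = 3777.14 m/s
dV2 = V2*(1 - sqrt(2*r1/(r1+r2))) = 1436.67 m/s
Total dV = 3539 m/s

3539 m/s


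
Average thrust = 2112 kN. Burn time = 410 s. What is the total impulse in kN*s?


It = 2112 * 410 = 865920 kN*s

865920 kN*s


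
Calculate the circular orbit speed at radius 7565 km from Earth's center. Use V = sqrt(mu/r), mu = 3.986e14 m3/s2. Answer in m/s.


V = sqrt(3.986e14 / 7565000) = 7259 m/s

7259 m/s


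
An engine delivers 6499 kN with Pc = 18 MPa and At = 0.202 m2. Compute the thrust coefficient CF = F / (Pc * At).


CF = 6499000 / (18e6 * 0.202) = 1.79

1.79


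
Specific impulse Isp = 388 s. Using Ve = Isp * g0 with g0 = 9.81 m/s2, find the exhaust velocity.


Ve = Isp * g0 = 388 * 9.81 = 3806.3 m/s

3806.3 m/s


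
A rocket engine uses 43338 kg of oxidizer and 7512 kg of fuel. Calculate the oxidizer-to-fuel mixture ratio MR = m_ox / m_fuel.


MR = 43338 / 7512 = 5.77

5.77


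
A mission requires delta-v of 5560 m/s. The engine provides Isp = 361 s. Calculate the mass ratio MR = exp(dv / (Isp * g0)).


Ve = 361 * 9.81 = 3541.41 m/s
MR = exp(5560 / 3541.41) = 4.807

4.807


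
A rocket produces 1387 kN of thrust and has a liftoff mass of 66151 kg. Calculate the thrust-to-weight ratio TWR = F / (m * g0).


TWR = 1387000 / (66151 * 9.81) = 2.14

2.14


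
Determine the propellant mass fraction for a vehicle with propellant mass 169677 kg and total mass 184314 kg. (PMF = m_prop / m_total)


PMF = 169677 / 184314 = 0.921

0.921


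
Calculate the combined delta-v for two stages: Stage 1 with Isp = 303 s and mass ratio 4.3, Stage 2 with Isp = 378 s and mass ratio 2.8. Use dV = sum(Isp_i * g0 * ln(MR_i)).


dV1 = 303 * 9.81 * ln(4.3) = 4335.6 m/s
dV2 = 378 * 9.81 * ln(2.8) = 3818.0 m/s
Total dV = 4335.6 + 3818.0 = 8153.6 m/s ~ 8154 m/s

8154 m/s


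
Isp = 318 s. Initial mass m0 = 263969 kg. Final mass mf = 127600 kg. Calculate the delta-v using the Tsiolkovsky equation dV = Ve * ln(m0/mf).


Ve = 318 * 9.81 = 3119.58 m/s
dV = 3119.58 * ln(263969/127600) = 2268 m/s

2268 m/s


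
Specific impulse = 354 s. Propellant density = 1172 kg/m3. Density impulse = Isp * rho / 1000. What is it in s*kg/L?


rho*Isp = 354 * 1172 / 1000 = 415 s*kg/L

415 s*kg/L


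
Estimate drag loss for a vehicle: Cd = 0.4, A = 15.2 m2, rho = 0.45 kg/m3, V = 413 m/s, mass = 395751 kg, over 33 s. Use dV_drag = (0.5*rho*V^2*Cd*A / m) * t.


D = 0.5 * 0.45 * 413^2 * 0.4 * 15.2 = 233338.39 N
a = 233338.39 / 395751 = 0.5896 m/s2
dV = 0.5896 * 33 = 19.5 m/s

19.5 m/s


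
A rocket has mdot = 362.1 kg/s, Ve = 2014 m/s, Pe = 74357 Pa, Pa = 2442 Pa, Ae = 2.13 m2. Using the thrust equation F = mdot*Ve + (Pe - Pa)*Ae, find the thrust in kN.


F = 362.1 * 2014 + (74357 - 2442) * 2.13 = 882448.0 N = 882.4 kN

882.4 kN


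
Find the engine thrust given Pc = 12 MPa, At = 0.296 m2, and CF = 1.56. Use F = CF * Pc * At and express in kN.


F = 1.56 * 12e6 * 0.296 = 5.5411e+06 N = 5541.1 kN

5541.1 kN


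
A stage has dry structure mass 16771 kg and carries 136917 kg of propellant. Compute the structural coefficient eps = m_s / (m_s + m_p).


eps = 16771 / (16771 + 136917) = 0.1091

0.1091


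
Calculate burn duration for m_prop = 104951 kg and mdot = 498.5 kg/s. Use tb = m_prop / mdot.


tb = 104951 / 498.5 = 210.5 s

210.5 s


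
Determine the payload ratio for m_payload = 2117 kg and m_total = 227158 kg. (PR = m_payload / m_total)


PR = 2117 / 227158 = 0.0093

0.0093


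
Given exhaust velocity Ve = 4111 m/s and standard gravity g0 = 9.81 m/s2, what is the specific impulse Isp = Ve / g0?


Isp = Ve / g0 = 4111 / 9.81 = 419.1 s

419.1 s


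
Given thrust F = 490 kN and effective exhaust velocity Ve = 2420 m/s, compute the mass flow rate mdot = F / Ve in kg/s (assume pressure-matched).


mdot = F / Ve = 490000 / 2420 = 202.5 kg/s

202.5 kg/s


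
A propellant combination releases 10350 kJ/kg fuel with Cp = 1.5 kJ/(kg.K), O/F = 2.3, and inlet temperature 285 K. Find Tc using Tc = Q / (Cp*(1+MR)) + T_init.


Tc = 10350 / (1.5 * (1 + 2.3)) + 285 = 2376 K

2376 K


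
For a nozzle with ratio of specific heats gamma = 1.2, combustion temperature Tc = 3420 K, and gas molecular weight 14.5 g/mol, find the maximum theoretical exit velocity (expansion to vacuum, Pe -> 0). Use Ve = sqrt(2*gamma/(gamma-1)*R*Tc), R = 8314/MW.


R = 8314 / 14.5 = 573.38 J/(kg.K)
Ve = sqrt(2 * 1.2 / (1.2 - 1) * 573.38 * 3420) = 4851 m/s

4851 m/s


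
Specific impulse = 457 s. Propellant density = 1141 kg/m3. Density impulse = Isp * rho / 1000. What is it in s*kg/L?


rho*Isp = 457 * 1141 / 1000 = 521 s*kg/L

521 s*kg/L


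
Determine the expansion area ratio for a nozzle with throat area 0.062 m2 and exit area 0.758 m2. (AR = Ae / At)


AR = 0.758 / 0.062 = 12.2

12.2


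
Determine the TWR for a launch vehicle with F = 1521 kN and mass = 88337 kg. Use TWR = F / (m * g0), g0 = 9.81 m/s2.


TWR = 1521000 / (88337 * 9.81) = 1.76

1.76


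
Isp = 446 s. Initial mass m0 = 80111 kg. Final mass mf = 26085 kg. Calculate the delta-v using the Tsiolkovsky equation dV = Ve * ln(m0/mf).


Ve = 446 * 9.81 = 4375.26 m/s
dV = 4375.26 * ln(80111/26085) = 4909 m/s

4909 m/s


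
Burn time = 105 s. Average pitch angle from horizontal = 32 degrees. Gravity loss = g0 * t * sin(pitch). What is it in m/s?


GL = 9.81 * 105 * sin(32 deg) = 546 m/s

546 m/s


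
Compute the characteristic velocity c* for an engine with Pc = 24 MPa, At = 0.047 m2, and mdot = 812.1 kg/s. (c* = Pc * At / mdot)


c* = 24e6 * 0.047 / 812.1 = 1389 m/s

1389 m/s


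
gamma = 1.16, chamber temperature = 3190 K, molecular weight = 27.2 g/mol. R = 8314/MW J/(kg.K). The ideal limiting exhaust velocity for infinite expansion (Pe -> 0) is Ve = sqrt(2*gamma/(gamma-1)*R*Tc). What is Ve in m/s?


R = 8314 / 27.2 = 305.66 J/(kg.K)
Ve = sqrt(2 * 1.16 / (1.16 - 1) * 305.66 * 3190) = 3760 m/s

3760 m/s


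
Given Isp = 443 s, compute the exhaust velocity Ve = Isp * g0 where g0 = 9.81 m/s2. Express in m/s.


Ve = Isp * g0 = 443 * 9.81 = 4345.8 m/s

4345.8 m/s


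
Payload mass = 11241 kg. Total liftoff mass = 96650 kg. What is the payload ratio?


PR = 11241 / 96650 = 0.1163

0.1163


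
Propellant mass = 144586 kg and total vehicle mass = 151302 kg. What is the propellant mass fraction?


PMF = 144586 / 151302 = 0.956

0.956


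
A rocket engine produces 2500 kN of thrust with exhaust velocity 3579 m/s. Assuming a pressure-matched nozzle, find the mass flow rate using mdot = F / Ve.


mdot = F / Ve = 2500000 / 3579 = 698.5 kg/s

698.5 kg/s


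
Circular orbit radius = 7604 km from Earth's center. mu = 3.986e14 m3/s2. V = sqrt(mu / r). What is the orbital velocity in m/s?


V = sqrt(3.986e14 / 7604000) = 7240 m/s

7240 m/s


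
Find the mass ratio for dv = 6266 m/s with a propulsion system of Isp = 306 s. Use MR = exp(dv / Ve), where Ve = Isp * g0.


Ve = 306 * 9.81 = 3001.86 m/s
MR = exp(6266 / 3001.86) = 8.064

8.064


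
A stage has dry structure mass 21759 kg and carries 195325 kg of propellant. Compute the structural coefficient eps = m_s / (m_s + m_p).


eps = 21759 / (21759 + 195325) = 0.1002

0.1002
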